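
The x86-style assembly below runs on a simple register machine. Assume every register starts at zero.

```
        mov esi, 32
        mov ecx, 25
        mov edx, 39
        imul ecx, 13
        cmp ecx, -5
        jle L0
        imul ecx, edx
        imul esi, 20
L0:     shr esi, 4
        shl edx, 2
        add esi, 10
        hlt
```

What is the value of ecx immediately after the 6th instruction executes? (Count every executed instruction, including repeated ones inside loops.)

after mov esi, 32: esi=32
after mov ecx, 25: ecx=25
after mov edx, 39: edx=39
after imul ecx, 13: ecx=25*13=325
cmp ecx, -5  (cmp 325,-5)
jle L0: not taken
After step 6: ecx = 325.

325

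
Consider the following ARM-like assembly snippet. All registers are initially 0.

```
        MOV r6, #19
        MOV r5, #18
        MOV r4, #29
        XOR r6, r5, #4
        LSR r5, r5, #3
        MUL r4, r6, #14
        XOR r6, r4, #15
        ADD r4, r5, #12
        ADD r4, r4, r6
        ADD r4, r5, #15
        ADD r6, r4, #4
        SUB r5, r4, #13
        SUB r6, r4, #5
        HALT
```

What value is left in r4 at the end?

r6=19
r5=18
r4=29
r6=18^4=22
r5=18>>3=2
r4=22*14=308
r6=308^15=315
r4=2+12=14
r4=14+315=329
r4=2+15=17
r6=17+4=21
r5=17-13=4
r6=17-5=12
halt.

17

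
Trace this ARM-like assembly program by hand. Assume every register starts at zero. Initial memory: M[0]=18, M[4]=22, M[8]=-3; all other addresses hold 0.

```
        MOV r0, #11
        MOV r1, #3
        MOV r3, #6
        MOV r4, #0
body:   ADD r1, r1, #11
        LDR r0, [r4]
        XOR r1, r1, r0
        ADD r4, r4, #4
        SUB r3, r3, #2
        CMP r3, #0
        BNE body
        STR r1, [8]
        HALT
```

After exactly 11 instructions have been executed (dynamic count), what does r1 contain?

28

r0=11
r1=3
r3=6
r4=0
r1=3+11=14
r0=M[0]=18
r1=14^18=28
r4=0+4=4
r3=6-2=4
CMP r3, #0  (cmp 4,0)
BNE body: taken
After step 11: r1 = 28.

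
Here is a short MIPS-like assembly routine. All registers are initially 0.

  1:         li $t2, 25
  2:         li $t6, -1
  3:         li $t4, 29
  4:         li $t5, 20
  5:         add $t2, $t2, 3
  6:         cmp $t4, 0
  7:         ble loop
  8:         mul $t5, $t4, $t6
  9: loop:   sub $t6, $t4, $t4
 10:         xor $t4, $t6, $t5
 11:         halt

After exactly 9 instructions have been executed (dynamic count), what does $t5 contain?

$t2=25
$t6=-1
$t4=29
$t5=20
$t2=25+3=28
cmp $t4, 0  (cmp 29,0)
ble loop: not taken
$t5=29*(-1)=-29
$t6=29-29=0
After step 9: $t5 = -29.

-29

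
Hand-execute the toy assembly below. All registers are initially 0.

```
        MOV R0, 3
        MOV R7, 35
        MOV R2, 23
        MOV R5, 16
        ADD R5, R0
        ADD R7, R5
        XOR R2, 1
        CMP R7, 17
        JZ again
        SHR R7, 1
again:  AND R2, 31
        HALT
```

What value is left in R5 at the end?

19

after MOV R0, 3: R0=3
after MOV R7, 35: R7=35
after MOV R2, 23: R2=23
after MOV R5, 16: R5=16
after ADD R5, R0: R5=16+3=19
after ADD R7, R5: R7=35+19=54
after XOR R2, 1: R2=23^1=22
CMP R7, 17  (cmp 54,17)
JZ again: not taken
after SHR R7, 1: R7=54>>1=27
after AND R2, 31: R2=22&31=22
halt.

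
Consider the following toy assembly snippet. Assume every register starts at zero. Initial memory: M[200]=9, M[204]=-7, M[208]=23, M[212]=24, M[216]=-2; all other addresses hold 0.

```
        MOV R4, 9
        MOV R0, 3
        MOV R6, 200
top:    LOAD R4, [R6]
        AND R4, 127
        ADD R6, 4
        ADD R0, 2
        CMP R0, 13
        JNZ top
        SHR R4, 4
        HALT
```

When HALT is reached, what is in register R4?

7

R4=9
R0=3
R6=200
R4=M[200]=9
R4=9&127=9
R6=200+4=204
R0=3+2=5
CMP R0, 13  (cmp 5,13)
JNZ top: taken
R4=M[204]=-7
R4=(-7)&127=121
R6=204+4=208
R0=5+2=7
CMP R0, 13  (cmp 7,13)
JNZ top: taken
R4=M[208]=23
R4=23&127=23
R6=208+4=212
R0=7+2=9
CMP R0, 13  (cmp 9,13)
JNZ top: taken
R4=M[212]=24
R4=24&127=24
R6=212+4=216
R0=9+2=11
CMP R0, 13  (cmp 11,13)
JNZ top: taken
R4=M[216]=-2
R4=(-2)&127=126
R6=216+4=220
R0=11+2=13
CMP R0, 13  (cmp 13,13)
JNZ top: not taken
R4=126>>4=7
halt.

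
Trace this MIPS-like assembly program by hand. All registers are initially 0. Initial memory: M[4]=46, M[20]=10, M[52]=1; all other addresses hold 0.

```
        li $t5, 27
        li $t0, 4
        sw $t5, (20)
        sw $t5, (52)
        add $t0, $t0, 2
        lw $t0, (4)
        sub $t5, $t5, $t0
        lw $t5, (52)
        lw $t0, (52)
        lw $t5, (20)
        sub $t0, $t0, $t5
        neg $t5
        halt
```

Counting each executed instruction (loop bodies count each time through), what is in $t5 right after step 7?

-19

$t5=27
$t0=4
sw $t5, (20) → M[20]=27
sw $t5, (52) → M[52]=27
$t0=4+2=6
$t0=M[4]=46
$t5=27-46=-19
After step 7: $t5 = -19.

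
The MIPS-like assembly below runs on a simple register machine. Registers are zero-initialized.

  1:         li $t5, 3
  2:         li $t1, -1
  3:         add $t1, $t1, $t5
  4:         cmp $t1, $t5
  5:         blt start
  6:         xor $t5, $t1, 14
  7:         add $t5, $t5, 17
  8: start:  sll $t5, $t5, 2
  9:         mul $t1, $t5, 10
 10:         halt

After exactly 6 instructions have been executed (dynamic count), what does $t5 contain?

after li $t5, 3: $t5=3
after li $t1, -1: $t1=-1
after add $t1, $t1, $t5: $t1=(-1)+3=2
cmp $t1, $t5  (cmp 2,3)
blt start: taken
after sll $t5, $t5, 2: $t5=3<<2=12
After step 6: $t5 = 12.

12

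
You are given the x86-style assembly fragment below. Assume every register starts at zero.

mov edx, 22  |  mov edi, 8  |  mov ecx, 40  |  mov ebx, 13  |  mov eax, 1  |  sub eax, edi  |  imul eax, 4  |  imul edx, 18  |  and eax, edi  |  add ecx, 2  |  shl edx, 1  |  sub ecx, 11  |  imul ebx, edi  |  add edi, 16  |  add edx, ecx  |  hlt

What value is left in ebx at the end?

104

edx=22
edi=8
ecx=40
ebx=13
eax=1
eax=1-8=-7
eax=(-7)*4=-28
edx=22*18=396
eax=(-28)&8=0
ecx=40+2=42
edx=396<<1=792
ecx=42-11=31
ebx=13*8=104
edi=8+16=24
edx=792+31=823
halt.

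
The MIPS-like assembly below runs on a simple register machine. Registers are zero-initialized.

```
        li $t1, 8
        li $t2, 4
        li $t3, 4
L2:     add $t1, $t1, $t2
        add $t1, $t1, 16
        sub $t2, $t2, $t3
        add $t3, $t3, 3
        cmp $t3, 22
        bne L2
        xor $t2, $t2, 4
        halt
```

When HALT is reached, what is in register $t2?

-69

after li $t1, 8: $t1=8
after li $t2, 4: $t2=4
after li $t3, 4: $t3=4
after add $t1, $t1, $t2: $t1=8+4=12
after add $t1, $t1, 16: $t1=12+16=28
after sub $t2, $t2, $t3: $t2=4-4=0
after add $t3, $t3, 3: $t3=4+3=7
cmp $t3, 22  (cmp 7,22)
bne L2: taken
after add $t1, $t1, $t2: $t1=28+0=28
after add $t1, $t1, 16: $t1=28+16=44
after sub $t2, $t2, $t3: $t2=0-7=-7
after add $t3, $t3, 3: $t3=7+3=10
cmp $t3, 22  (cmp 10,22)
bne L2: taken
after add $t1, $t1, $t2: $t1=44+(-7)=37
after add $t1, $t1, 16: $t1=37+16=53
after sub $t2, $t2, $t3: $t2=(-7)-10=-17
after add $t3, $t3, 3: $t3=10+3=13
cmp $t3, 22  (cmp 13,22)
bne L2: taken
after add $t1, $t1, $t2: $t1=53+(-17)=36
after add $t1, $t1, 16: $t1=36+16=52
after sub $t2, $t2, $t3: $t2=(-17)-13=-30
after add $t3, $t3, 3: $t3=13+3=16
cmp $t3, 22  (cmp 16,22)
bne L2: taken
after add $t1, $t1, $t2: $t1=52+(-30)=22
after add $t1, $t1, 16: $t1=22+16=38
after sub $t2, $t2, $t3: $t2=(-30)-16=-46
after add $t3, $t3, 3: $t3=16+3=19
cmp $t3, 22  (cmp 19,22)
bne L2: taken
after add $t1, $t1, $t2: $t1=38+(-46)=-8
after add $t1, $t1, 16: $t1=(-8)+16=8
after sub $t2, $t2, $t3: $t2=(-46)-19=-65
after add $t3, $t3, 3: $t3=19+3=22
cmp $t3, 22  (cmp 22,22)
bne L2: not taken
after xor $t2, $t2, 4: $t2=(-65)^4=-69
halt.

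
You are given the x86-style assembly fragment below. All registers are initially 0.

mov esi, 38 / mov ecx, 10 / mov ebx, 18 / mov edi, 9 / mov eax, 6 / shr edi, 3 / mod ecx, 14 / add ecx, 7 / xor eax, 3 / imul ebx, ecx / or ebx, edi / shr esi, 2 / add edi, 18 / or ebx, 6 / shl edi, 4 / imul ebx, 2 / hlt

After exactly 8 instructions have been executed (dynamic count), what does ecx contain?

esi=38
ecx=10
ebx=18
edi=9
eax=6
edi=9>>3=1
ecx=10%14=10
ecx=10+7=17
After step 8: ecx = 17.

17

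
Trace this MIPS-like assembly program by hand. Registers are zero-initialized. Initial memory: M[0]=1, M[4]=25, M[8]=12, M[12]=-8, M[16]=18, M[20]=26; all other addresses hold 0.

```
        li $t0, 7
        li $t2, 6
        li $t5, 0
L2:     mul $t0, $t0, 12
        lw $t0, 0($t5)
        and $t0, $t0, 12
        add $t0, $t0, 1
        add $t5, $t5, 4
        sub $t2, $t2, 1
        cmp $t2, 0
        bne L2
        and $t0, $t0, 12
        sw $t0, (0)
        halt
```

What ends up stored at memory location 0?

8

li $t0, 7 → $t0=7
li $t2, 6 → $t2=6
li $t5, 0 → $t5=0
mul $t0, $t0, 12 → $t0=7*12=84
lw $t0, 0($t5) → $t0=M[0]=1
and $t0, $t0, 12 → $t0=1&12=0
add $t0, $t0, 1 → $t0=0+1=1
add $t5, $t5, 4 → $t5=0+4=4
sub $t2, $t2, 1 → $t2=6-1=5
cmp $t2, 0  (cmp 5,0)
bne L2: taken
mul $t0, $t0, 12 → $t0=1*12=12
lw $t0, 0($t5) → $t0=M[4]=25
and $t0, $t0, 12 → $t0=25&12=8
add $t0, $t0, 1 → $t0=8+1=9
add $t5, $t5, 4 → $t5=4+4=8
sub $t2, $t2, 1 → $t2=5-1=4
cmp $t2, 0  (cmp 4,0)
bne L2: taken
mul $t0, $t0, 12 → $t0=9*12=108
lw $t0, 0($t5) → $t0=M[8]=12
and $t0, $t0, 12 → $t0=12&12=12
add $t0, $t0, 1 → $t0=12+1=13
add $t5, $t5, 4 → $t5=8+4=12
sub $t2, $t2, 1 → $t2=4-1=3
cmp $t2, 0  (cmp 3,0)
bne L2: taken
mul $t0, $t0, 12 → $t0=13*12=156
lw $t0, 0($t5) → $t0=M[12]=-8
and $t0, $t0, 12 → $t0=(-8)&12=8
add $t0, $t0, 1 → $t0=8+1=9
add $t5, $t5, 4 → $t5=12+4=16
sub $t2, $t2, 1 → $t2=3-1=2
cmp $t2, 0  (cmp 2,0)
bne L2: taken
mul $t0, $t0, 12 → $t0=9*12=108
lw $t0, 0($t5) → $t0=M[16]=18
and $t0, $t0, 12 → $t0=18&12=0
add $t0, $t0, 1 → $t0=0+1=1
add $t5, $t5, 4 → $t5=16+4=20
sub $t2, $t2, 1 → $t2=2-1=1
cmp $t2, 0  (cmp 1,0)
bne L2: taken
mul $t0, $t0, 12 → $t0=1*12=12
lw $t0, 0($t5) → $t0=M[20]=26
and $t0, $t0, 12 → $t0=26&12=8
add $t0, $t0, 1 → $t0=8+1=9
add $t5, $t5, 4 → $t5=20+4=24
sub $t2, $t2, 1 → $t2=1-1=0
cmp $t2, 0  (cmp 0,0)
bne L2: not taken
and $t0, $t0, 12 → $t0=9&12=8
sw $t0, (0) → M[0]=8
halt.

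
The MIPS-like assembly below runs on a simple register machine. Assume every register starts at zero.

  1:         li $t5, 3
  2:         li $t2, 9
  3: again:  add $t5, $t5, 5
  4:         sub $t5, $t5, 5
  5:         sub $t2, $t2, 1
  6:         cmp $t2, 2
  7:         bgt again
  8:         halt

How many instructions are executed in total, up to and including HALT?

li $t5, 3 → $t5=3
li $t2, 9 → $t2=9
add $t5, $t5, 5 → $t5=3+5=8
sub $t5, $t5, 5 → $t5=8-5=3
sub $t2, $t2, 1 → $t2=9-1=8
cmp $t2, 2  (cmp 8,2)
bgt again: taken
add $t5, $t5, 5 → $t5=3+5=8
sub $t5, $t5, 5 → $t5=8-5=3
sub $t2, $t2, 1 → $t2=8-1=7
cmp $t2, 2  (cmp 7,2)
bgt again: taken
add $t5, $t5, 5 → $t5=3+5=8
sub $t5, $t5, 5 → $t5=8-5=3
sub $t2, $t2, 1 → $t2=7-1=6
cmp $t2, 2  (cmp 6,2)
bgt again: taken
add $t5, $t5, 5 → $t5=3+5=8
sub $t5, $t5, 5 → $t5=8-5=3
sub $t2, $t2, 1 → $t2=6-1=5
cmp $t2, 2  (cmp 5,2)
bgt again: taken
add $t5, $t5, 5 → $t5=3+5=8
sub $t5, $t5, 5 → $t5=8-5=3
sub $t2, $t2, 1 → $t2=5-1=4
cmp $t2, 2  (cmp 4,2)
bgt again: taken
add $t5, $t5, 5 → $t5=3+5=8
sub $t5, $t5, 5 → $t5=8-5=3
sub $t2, $t2, 1 → $t2=4-1=3
cmp $t2, 2  (cmp 3,2)
bgt again: taken
add $t5, $t5, 5 → $t5=3+5=8
sub $t5, $t5, 5 → $t5=8-5=3
sub $t2, $t2, 1 → $t2=3-1=2
cmp $t2, 2  (cmp 2,2)
bgt again: not taken
halt.
Total executed instructions: 38.

38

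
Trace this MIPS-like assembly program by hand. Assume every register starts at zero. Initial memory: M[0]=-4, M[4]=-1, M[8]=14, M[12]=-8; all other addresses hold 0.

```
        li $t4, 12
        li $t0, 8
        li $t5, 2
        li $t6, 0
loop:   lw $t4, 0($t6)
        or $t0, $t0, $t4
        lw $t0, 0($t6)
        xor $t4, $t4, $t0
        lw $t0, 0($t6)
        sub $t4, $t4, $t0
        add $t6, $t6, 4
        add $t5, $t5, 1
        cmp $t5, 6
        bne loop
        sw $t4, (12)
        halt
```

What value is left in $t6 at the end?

16

$t4=12
$t0=8
$t5=2
$t6=0
$t4=M[0]=-4
$t0=8|(-4)=-4
$t0=M[0]=-4
$t4=(-4)^(-4)=0
$t0=M[0]=-4
$t4=0-(-4)=4
$t6=0+4=4
$t5=2+1=3
cmp $t5, 6  (cmp 3,6)
bne loop: taken
$t4=M[4]=-1
$t0=(-4)|(-1)=-1
$t0=M[4]=-1
$t4=(-1)^(-1)=0
$t0=M[4]=-1
$t4=0-(-1)=1
$t6=4+4=8
$t5=3+1=4
cmp $t5, 6  (cmp 4,6)
bne loop: taken
$t4=M[8]=14
$t0=(-1)|14=-1
$t0=M[8]=14
$t4=14^14=0
$t0=M[8]=14
$t4=0-14=-14
$t6=8+4=12
$t5=4+1=5
cmp $t5, 6  (cmp 5,6)
bne loop: taken
$t4=M[12]=-8
$t0=14|(-8)=-2
$t0=M[12]=-8
$t4=(-8)^(-8)=0
$t0=M[12]=-8
$t4=0-(-8)=8
$t6=12+4=16
$t5=5+1=6
cmp $t5, 6  (cmp 6,6)
bne loop: not taken
sw $t4, (12) → M[12]=8
halt.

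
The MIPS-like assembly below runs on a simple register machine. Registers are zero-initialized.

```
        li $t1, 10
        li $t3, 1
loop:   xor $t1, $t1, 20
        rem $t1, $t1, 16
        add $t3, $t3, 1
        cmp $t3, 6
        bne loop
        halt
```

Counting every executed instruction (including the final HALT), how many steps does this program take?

$t1=10
$t3=1
$t1=10^20=30
$t1=30%16=14
$t3=1+1=2
cmp $t3, 6  (cmp 2,6)
bne loop: taken
$t1=14^20=26
$t1=26%16=10
$t3=2+1=3
cmp $t3, 6  (cmp 3,6)
bne loop: taken
$t1=10^20=30
$t1=30%16=14
$t3=3+1=4
cmp $t3, 6  (cmp 4,6)
bne loop: taken
$t1=14^20=26
$t1=26%16=10
$t3=4+1=5
cmp $t3, 6  (cmp 5,6)
bne loop: taken
$t1=10^20=30
$t1=30%16=14
$t3=5+1=6
cmp $t3, 6  (cmp 6,6)
bne loop: not taken
halt.
Total executed instructions: 28.

28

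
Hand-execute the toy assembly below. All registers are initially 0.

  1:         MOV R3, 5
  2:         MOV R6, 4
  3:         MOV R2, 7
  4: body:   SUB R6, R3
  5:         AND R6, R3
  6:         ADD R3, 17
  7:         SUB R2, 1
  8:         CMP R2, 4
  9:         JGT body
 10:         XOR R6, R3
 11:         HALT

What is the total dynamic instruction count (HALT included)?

MOV R3, 5 → R3=5
MOV R6, 4 → R6=4
MOV R2, 7 → R2=7
SUB R6, R3 → R6=4-5=-1
AND R6, R3 → R6=(-1)&5=5
ADD R3, 17 → R3=5+17=22
SUB R2, 1 → R2=7-1=6
CMP R2, 4  (cmp 6,4)
JGT body: taken
SUB R6, R3 → R6=5-22=-17
AND R6, R3 → R6=(-17)&22=6
ADD R3, 17 → R3=22+17=39
SUB R2, 1 → R2=6-1=5
CMP R2, 4  (cmp 5,4)
JGT body: taken
SUB R6, R3 → R6=6-39=-33
AND R6, R3 → R6=(-33)&39=7
ADD R3, 17 → R3=39+17=56
SUB R2, 1 → R2=5-1=4
CMP R2, 4  (cmp 4,4)
JGT body: not taken
XOR R6, R3 → R6=7^56=63
halt.
Total executed instructions: 23.

23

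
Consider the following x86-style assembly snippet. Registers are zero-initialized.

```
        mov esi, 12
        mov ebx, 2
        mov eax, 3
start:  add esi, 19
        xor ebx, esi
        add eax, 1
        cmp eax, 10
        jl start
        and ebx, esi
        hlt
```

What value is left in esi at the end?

145

esi=12
ebx=2
eax=3
esi=12+19=31
ebx=2^31=29
eax=3+1=4
cmp eax, 10  (cmp 4,10)
jl start: taken
esi=31+19=50
ebx=29^50=47
eax=4+1=5
cmp eax, 10  (cmp 5,10)
jl start: taken
esi=50+19=69
ebx=47^69=106
eax=5+1=6
cmp eax, 10  (cmp 6,10)
jl start: taken
esi=69+19=88
ebx=106^88=50
eax=6+1=7
cmp eax, 10  (cmp 7,10)
jl start: taken
esi=88+19=107
ebx=50^107=89
eax=7+1=8
cmp eax, 10  (cmp 8,10)
jl start: taken
esi=107+19=126
ebx=89^126=39
eax=8+1=9
cmp eax, 10  (cmp 9,10)
jl start: taken
esi=126+19=145
ebx=39^145=182
eax=9+1=10
cmp eax, 10  (cmp 10,10)
jl start: not taken
ebx=182&145=144
halt.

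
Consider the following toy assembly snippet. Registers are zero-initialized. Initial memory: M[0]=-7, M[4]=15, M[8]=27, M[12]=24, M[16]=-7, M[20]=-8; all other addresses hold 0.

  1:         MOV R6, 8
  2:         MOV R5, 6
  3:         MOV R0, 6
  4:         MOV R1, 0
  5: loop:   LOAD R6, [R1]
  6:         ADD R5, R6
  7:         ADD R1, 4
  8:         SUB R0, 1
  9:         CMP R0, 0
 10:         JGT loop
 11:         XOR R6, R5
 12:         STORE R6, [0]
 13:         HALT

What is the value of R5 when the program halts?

50

R6=8
R5=6
R0=6
R1=0
R6=M[0]=-7
R5=6+(-7)=-1
R1=0+4=4
R0=6-1=5
CMP R0, 0  (cmp 5,0)
JGT loop: taken
R6=M[4]=15
R5=(-1)+15=14
R1=4+4=8
R0=5-1=4
CMP R0, 0  (cmp 4,0)
JGT loop: taken
R6=M[8]=27
R5=14+27=41
R1=8+4=12
R0=4-1=3
CMP R0, 0  (cmp 3,0)
JGT loop: taken
R6=M[12]=24
R5=41+24=65
R1=12+4=16
R0=3-1=2
CMP R0, 0  (cmp 2,0)
JGT loop: taken
R6=M[16]=-7
R5=65+(-7)=58
R1=16+4=20
R0=2-1=1
CMP R0, 0  (cmp 1,0)
JGT loop: taken
R6=M[20]=-8
R5=58+(-8)=50
R1=20+4=24
R0=1-1=0
CMP R0, 0  (cmp 0,0)
JGT loop: not taken
R6=(-8)^50=-54
STORE R6, [0] → M[0]=-54
halt.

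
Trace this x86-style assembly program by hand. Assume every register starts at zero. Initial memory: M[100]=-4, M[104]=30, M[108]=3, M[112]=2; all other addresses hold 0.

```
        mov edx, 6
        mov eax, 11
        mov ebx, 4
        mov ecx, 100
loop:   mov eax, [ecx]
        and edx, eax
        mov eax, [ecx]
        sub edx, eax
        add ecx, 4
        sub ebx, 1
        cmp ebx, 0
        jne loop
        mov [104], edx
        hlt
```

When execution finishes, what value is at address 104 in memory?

mov edx, 6 → edx=6
mov eax, 11 → eax=11
mov ebx, 4 → ebx=4
mov ecx, 100 → ecx=100
mov eax, [ecx] → eax=M[100]=-4
and edx, eax → edx=6&(-4)=4
mov eax, [ecx] → eax=M[100]=-4
sub edx, eax → edx=4-(-4)=8
add ecx, 4 → ecx=100+4=104
sub ebx, 1 → ebx=4-1=3
cmp ebx, 0  (cmp 3,0)
jne loop: taken
mov eax, [ecx] → eax=M[104]=30
and edx, eax → edx=8&30=8
mov eax, [ecx] → eax=M[104]=30
sub edx, eax → edx=8-30=-22
add ecx, 4 → ecx=104+4=108
sub ebx, 1 → ebx=3-1=2
cmp ebx, 0  (cmp 2,0)
jne loop: taken
mov eax, [ecx] → eax=M[108]=3
and edx, eax → edx=(-22)&3=2
mov eax, [ecx] → eax=M[108]=3
sub edx, eax → edx=2-3=-1
add ecx, 4 → ecx=108+4=112
sub ebx, 1 → ebx=2-1=1
cmp ebx, 0  (cmp 1,0)
jne loop: taken
mov eax, [ecx] → eax=M[112]=2
and edx, eax → edx=(-1)&2=2
mov eax, [ecx] → eax=M[112]=2
sub edx, eax → edx=2-2=0
add ecx, 4 → ecx=112+4=116
sub ebx, 1 → ebx=1-1=0
cmp ebx, 0  (cmp 0,0)
jne loop: not taken
mov [104], edx → M[104]=0
halt.

0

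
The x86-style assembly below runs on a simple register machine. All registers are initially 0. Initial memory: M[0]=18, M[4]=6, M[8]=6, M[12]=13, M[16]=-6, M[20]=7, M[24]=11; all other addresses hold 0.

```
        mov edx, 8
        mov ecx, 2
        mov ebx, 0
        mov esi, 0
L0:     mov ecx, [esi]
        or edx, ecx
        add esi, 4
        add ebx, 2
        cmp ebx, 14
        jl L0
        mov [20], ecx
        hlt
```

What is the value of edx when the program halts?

-1

after mov edx, 8: edx=8
after mov ecx, 2: ecx=2
after mov ebx, 0: ebx=0
after mov esi, 0: esi=0
after mov ecx, [esi]: ecx=M[0]=18
after or edx, ecx: edx=8|18=26
after add esi, 4: esi=0+4=4
after add ebx, 2: ebx=0+2=2
cmp ebx, 14  (cmp 2,14)
jl L0: taken
after mov ecx, [esi]: ecx=M[4]=6
after or edx, ecx: edx=26|6=30
after add esi, 4: esi=4+4=8
after add ebx, 2: ebx=2+2=4
cmp ebx, 14  (cmp 4,14)
jl L0: taken
after mov ecx, [esi]: ecx=M[8]=6
after or edx, ecx: edx=30|6=30
after add esi, 4: esi=8+4=12
after add ebx, 2: ebx=4+2=6
cmp ebx, 14  (cmp 6,14)
jl L0: taken
after mov ecx, [esi]: ecx=M[12]=13
after or edx, ecx: edx=30|13=31
after add esi, 4: esi=12+4=16
after add ebx, 2: ebx=6+2=8
cmp ebx, 14  (cmp 8,14)
jl L0: taken
after mov ecx, [esi]: ecx=M[16]=-6
after or edx, ecx: edx=31|(-6)=-1
after add esi, 4: esi=16+4=20
after add ebx, 2: ebx=8+2=10
cmp ebx, 14  (cmp 10,14)
jl L0: taken
after mov ecx, [esi]: ecx=M[20]=7
after or edx, ecx: edx=(-1)|7=-1
after add esi, 4: esi=20+4=24
after add ebx, 2: ebx=10+2=12
cmp ebx, 14  (cmp 12,14)
jl L0: taken
after mov ecx, [esi]: ecx=M[24]=11
after or edx, ecx: edx=(-1)|11=-1
after add esi, 4: esi=24+4=28
after add ebx, 2: ebx=12+2=14
cmp ebx, 14  (cmp 14,14)
jl L0: not taken
mov [20], ecx → M[20]=11
halt.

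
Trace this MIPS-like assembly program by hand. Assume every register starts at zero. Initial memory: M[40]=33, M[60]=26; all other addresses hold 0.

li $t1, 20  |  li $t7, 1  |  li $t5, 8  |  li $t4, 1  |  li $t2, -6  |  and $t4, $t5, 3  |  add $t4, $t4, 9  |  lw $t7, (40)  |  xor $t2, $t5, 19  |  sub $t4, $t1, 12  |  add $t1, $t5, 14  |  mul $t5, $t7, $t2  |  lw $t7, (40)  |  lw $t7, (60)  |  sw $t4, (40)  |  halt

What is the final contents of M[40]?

8

$t1=20
$t7=1
$t5=8
$t4=1
$t2=-6
$t4=8&3=0
$t4=0+9=9
$t7=M[40]=33
$t2=8^19=27
$t4=20-12=8
$t1=8+14=22
$t5=33*27=891
$t7=M[40]=33
$t7=M[60]=26
sw $t4, (40) → M[40]=8
halt.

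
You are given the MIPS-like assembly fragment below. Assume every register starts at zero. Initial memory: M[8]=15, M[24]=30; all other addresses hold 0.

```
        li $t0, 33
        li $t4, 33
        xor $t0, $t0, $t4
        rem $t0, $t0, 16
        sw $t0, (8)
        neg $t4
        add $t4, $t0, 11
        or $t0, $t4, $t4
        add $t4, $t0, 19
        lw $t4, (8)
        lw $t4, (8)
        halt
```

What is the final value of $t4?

0

li $t0, 33 → $t0=33
li $t4, 33 → $t4=33
xor $t0, $t0, $t4 → $t0=33^33=0
rem $t0, $t0, 16 → $t0=0%16=0
sw $t0, (8) → M[8]=0
neg $t4 → $t4=-(33)=-33
add $t4, $t0, 11 → $t4=0+11=11
or $t0, $t4, $t4 → $t0=11|11=11
add $t4, $t0, 19 → $t4=11+19=30
lw $t4, (8) → $t4=M[8]=0
lw $t4, (8) → $t4=M[8]=0
halt.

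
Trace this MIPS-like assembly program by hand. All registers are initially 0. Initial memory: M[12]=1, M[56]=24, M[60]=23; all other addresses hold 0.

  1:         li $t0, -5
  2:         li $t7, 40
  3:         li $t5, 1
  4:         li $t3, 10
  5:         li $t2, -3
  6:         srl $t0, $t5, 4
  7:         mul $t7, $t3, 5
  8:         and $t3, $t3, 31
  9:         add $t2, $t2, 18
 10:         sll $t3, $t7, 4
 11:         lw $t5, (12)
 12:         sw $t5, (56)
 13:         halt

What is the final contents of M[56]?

$t0=-5
$t7=40
$t5=1
$t3=10
$t2=-3
$t0=1>>4=0
$t7=10*5=50
$t3=10&31=10
$t2=(-3)+18=15
$t3=50<<4=800
$t5=M[12]=1
sw $t5, (56) → M[56]=1
halt.

1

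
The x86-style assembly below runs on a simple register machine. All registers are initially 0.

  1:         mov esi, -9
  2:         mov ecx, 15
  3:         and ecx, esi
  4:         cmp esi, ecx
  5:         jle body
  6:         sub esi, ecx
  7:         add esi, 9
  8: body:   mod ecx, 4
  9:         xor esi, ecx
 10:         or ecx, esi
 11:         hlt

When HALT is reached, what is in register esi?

-12

after mov esi, -9: esi=-9
after mov ecx, 15: ecx=15
after and ecx, esi: ecx=15&(-9)=7
cmp esi, ecx  (cmp -9,7)
jle body: taken
after mod ecx, 4: ecx=7%4=3
after xor esi, ecx: esi=(-9)^3=-12
after or ecx, esi: ecx=3|(-12)=-9
halt.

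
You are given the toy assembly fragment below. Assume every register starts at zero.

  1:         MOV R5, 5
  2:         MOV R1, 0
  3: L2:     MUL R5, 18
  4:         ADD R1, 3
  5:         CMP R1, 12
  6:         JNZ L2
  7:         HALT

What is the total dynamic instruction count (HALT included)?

MOV R5, 5 → R5=5
MOV R1, 0 → R1=0
MUL R5, 18 → R5=5*18=90
ADD R1, 3 → R1=0+3=3
CMP R1, 12  (cmp 3,12)
JNZ L2: taken
MUL R5, 18 → R5=90*18=1620
ADD R1, 3 → R1=3+3=6
CMP R1, 12  (cmp 6,12)
JNZ L2: taken
MUL R5, 18 → R5=1620*18=29160
ADD R1, 3 → R1=6+3=9
CMP R1, 12  (cmp 9,12)
JNZ L2: taken
MUL R5, 18 → R5=29160*18=524880
ADD R1, 3 → R1=9+3=12
CMP R1, 12  (cmp 12,12)
JNZ L2: not taken
halt.
Total executed instructions: 19.

19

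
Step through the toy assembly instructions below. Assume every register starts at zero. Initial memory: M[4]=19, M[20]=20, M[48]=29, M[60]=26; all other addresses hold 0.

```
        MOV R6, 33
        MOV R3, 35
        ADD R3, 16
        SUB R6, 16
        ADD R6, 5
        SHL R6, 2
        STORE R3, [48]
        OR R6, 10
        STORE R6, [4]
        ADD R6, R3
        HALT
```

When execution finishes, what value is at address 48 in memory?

51

MOV R6, 33 → R6=33
MOV R3, 35 → R3=35
ADD R3, 16 → R3=35+16=51
SUB R6, 16 → R6=33-16=17
ADD R6, 5 → R6=17+5=22
SHL R6, 2 → R6=22<<2=88
STORE R3, [48] → M[48]=51
OR R6, 10 → R6=88|10=90
STORE R6, [4] → M[4]=90
ADD R6, R3 → R6=90+51=141
halt.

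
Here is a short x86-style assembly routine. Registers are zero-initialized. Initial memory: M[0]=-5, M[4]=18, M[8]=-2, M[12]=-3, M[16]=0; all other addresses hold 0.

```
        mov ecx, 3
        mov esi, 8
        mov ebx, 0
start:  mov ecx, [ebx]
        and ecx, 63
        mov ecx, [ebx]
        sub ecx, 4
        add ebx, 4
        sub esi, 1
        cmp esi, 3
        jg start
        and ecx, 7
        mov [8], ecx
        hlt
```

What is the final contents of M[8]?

4

after mov ecx, 3: ecx=3
after mov esi, 8: esi=8
after mov ebx, 0: ebx=0
after mov ecx, [ebx]: ecx=M[0]=-5
after and ecx, 63: ecx=(-5)&63=59
after mov ecx, [ebx]: ecx=M[0]=-5
after sub ecx, 4: ecx=(-5)-4=-9
after add ebx, 4: ebx=0+4=4
after sub esi, 1: esi=8-1=7
cmp esi, 3  (cmp 7,3)
jg start: taken
after mov ecx, [ebx]: ecx=M[4]=18
after and ecx, 63: ecx=18&63=18
after mov ecx, [ebx]: ecx=M[4]=18
after sub ecx, 4: ecx=18-4=14
after add ebx, 4: ebx=4+4=8
after sub esi, 1: esi=7-1=6
cmp esi, 3  (cmp 6,3)
jg start: taken
after mov ecx, [ebx]: ecx=M[8]=-2
after and ecx, 63: ecx=(-2)&63=62
after mov ecx, [ebx]: ecx=M[8]=-2
after sub ecx, 4: ecx=(-2)-4=-6
after add ebx, 4: ebx=8+4=12
after sub esi, 1: esi=6-1=5
cmp esi, 3  (cmp 5,3)
jg start: taken
after mov ecx, [ebx]: ecx=M[12]=-3
after and ecx, 63: ecx=(-3)&63=61
after mov ecx, [ebx]: ecx=M[12]=-3
after sub ecx, 4: ecx=(-3)-4=-7
after add ebx, 4: ebx=12+4=16
after sub esi, 1: esi=5-1=4
cmp esi, 3  (cmp 4,3)
jg start: taken
after mov ecx, [ebx]: ecx=M[16]=0
after and ecx, 63: ecx=0&63=0
after mov ecx, [ebx]: ecx=M[16]=0
after sub ecx, 4: ecx=0-4=-4
after add ebx, 4: ebx=16+4=20
after sub esi, 1: esi=4-1=3
cmp esi, 3  (cmp 3,3)
jg start: not taken
after and ecx, 7: ecx=(-4)&7=4
mov [8], ecx → M[8]=4
halt.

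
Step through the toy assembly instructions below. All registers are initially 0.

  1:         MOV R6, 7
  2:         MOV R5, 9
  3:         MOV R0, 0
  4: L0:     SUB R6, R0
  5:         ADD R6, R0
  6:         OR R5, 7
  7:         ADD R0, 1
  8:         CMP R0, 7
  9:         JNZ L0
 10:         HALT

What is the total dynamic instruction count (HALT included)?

46

MOV R6, 7 → R6=7
MOV R5, 9 → R5=9
MOV R0, 0 → R0=0
SUB R6, R0 → R6=7-0=7
ADD R6, R0 → R6=7+0=7
OR R5, 7 → R5=9|7=15
ADD R0, 1 → R0=0+1=1
CMP R0, 7  (cmp 1,7)
JNZ L0: taken
SUB R6, R0 → R6=7-1=6
ADD R6, R0 → R6=6+1=7
OR R5, 7 → R5=15|7=15
ADD R0, 1 → R0=1+1=2
CMP R0, 7  (cmp 2,7)
JNZ L0: taken
SUB R6, R0 → R6=7-2=5
ADD R6, R0 → R6=5+2=7
OR R5, 7 → R5=15|7=15
ADD R0, 1 → R0=2+1=3
CMP R0, 7  (cmp 3,7)
JNZ L0: taken
SUB R6, R0 → R6=7-3=4
ADD R6, R0 → R6=4+3=7
OR R5, 7 → R5=15|7=15
ADD R0, 1 → R0=3+1=4
CMP R0, 7  (cmp 4,7)
JNZ L0: taken
SUB R6, R0 → R6=7-4=3
ADD R6, R0 → R6=3+4=7
OR R5, 7 → R5=15|7=15
ADD R0, 1 → R0=4+1=5
CMP R0, 7  (cmp 5,7)
JNZ L0: taken
SUB R6, R0 → R6=7-5=2
ADD R6, R0 → R6=2+5=7
OR R5, 7 → R5=15|7=15
ADD R0, 1 → R0=5+1=6
CMP R0, 7  (cmp 6,7)
JNZ L0: taken
SUB R6, R0 → R6=7-6=1
ADD R6, R0 → R6=1+6=7
OR R5, 7 → R5=15|7=15
ADD R0, 1 → R0=6+1=7
CMP R0, 7  (cmp 7,7)
JNZ L0: not taken
halt.
Total executed instructions: 46.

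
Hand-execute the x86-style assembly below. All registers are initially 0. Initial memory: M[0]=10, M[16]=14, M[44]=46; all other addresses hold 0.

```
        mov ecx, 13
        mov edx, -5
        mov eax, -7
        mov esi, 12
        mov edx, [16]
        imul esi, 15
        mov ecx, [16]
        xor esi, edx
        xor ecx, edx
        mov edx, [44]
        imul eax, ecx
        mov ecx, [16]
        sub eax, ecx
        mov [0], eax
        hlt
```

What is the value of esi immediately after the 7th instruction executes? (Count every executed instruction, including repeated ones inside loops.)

180

mov ecx, 13 → ecx=13
mov edx, -5 → edx=-5
mov eax, -7 → eax=-7
mov esi, 12 → esi=12
mov edx, [16] → edx=M[16]=14
imul esi, 15 → esi=12*15=180
mov ecx, [16] → ecx=M[16]=14
After step 7: esi = 180.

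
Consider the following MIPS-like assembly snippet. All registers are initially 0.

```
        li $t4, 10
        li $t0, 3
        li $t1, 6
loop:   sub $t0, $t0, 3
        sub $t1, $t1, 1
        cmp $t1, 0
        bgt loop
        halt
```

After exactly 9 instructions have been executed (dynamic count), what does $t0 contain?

-3

li $t4, 10 → $t4=10
li $t0, 3 → $t0=3
li $t1, 6 → $t1=6
sub $t0, $t0, 3 → $t0=3-3=0
sub $t1, $t1, 1 → $t1=6-1=5
cmp $t1, 0  (cmp 5,0)
bgt loop: taken
sub $t0, $t0, 3 → $t0=0-3=-3
sub $t1, $t1, 1 → $t1=5-1=4
After step 9: $t0 = -3.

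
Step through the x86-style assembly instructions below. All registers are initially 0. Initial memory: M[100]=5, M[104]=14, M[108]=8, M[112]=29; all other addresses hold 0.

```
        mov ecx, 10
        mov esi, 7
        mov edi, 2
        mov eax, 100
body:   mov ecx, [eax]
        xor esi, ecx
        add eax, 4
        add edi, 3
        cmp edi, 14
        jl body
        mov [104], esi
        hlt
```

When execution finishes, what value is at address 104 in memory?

after mov ecx, 10: ecx=10
after mov esi, 7: esi=7
after mov edi, 2: edi=2
after mov eax, 100: eax=100
after mov ecx, [eax]: ecx=M[100]=5
after xor esi, ecx: esi=7^5=2
after add eax, 4: eax=100+4=104
after add edi, 3: edi=2+3=5
cmp edi, 14  (cmp 5,14)
jl body: taken
after mov ecx, [eax]: ecx=M[104]=14
after xor esi, ecx: esi=2^14=12
after add eax, 4: eax=104+4=108
after add edi, 3: edi=5+3=8
cmp edi, 14  (cmp 8,14)
jl body: taken
after mov ecx, [eax]: ecx=M[108]=8
after xor esi, ecx: esi=12^8=4
after add eax, 4: eax=108+4=112
after add edi, 3: edi=8+3=11
cmp edi, 14  (cmp 11,14)
jl body: taken
after mov ecx, [eax]: ecx=M[112]=29
after xor esi, ecx: esi=4^29=25
after add eax, 4: eax=112+4=116
after add edi, 3: edi=11+3=14
cmp edi, 14  (cmp 14,14)
jl body: not taken
mov [104], esi → M[104]=25
halt.

25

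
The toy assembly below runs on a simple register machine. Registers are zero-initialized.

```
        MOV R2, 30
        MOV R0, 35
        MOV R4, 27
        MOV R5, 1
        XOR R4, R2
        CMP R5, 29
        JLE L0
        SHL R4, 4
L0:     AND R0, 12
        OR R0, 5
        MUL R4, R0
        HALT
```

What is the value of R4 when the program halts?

after MOV R2, 30: R2=30
after MOV R0, 35: R0=35
after MOV R4, 27: R4=27
after MOV R5, 1: R5=1
after XOR R4, R2: R4=27^30=5
CMP R5, 29  (cmp 1,29)
JLE L0: taken
after AND R0, 12: R0=35&12=0
after OR R0, 5: R0=0|5=5
after MUL R4, R0: R4=5*5=25
halt.

25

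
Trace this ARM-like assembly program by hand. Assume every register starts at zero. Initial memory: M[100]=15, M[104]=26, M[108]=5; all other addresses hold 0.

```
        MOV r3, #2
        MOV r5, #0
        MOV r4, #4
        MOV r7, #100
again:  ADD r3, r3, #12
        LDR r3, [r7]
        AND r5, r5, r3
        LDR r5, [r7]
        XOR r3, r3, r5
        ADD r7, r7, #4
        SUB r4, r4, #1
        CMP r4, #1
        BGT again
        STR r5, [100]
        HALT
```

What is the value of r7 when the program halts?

after MOV r3, #2: r3=2
after MOV r5, #0: r5=0
after MOV r4, #4: r4=4
after MOV r7, #100: r7=100
after ADD r3, r3, #12: r3=2+12=14
after LDR r3, [r7]: r3=M[100]=15
after AND r5, r5, r3: r5=0&15=0
after LDR r5, [r7]: r5=M[100]=15
after XOR r3, r3, r5: r3=15^15=0
after ADD r7, r7, #4: r7=100+4=104
after SUB r4, r4, #1: r4=4-1=3
CMP r4, #1  (cmp 3,1)
BGT again: taken
after ADD r3, r3, #12: r3=0+12=12
after LDR r3, [r7]: r3=M[104]=26
after AND r5, r5, r3: r5=15&26=10
after LDR r5, [r7]: r5=M[104]=26
after XOR r3, r3, r5: r3=26^26=0
after ADD r7, r7, #4: r7=104+4=108
after SUB r4, r4, #1: r4=3-1=2
CMP r4, #1  (cmp 2,1)
BGT again: taken
after ADD r3, r3, #12: r3=0+12=12
after LDR r3, [r7]: r3=M[108]=5
after AND r5, r5, r3: r5=26&5=0
after LDR r5, [r7]: r5=M[108]=5
after XOR r3, r3, r5: r3=5^5=0
after ADD r7, r7, #4: r7=108+4=112
after SUB r4, r4, #1: r4=2-1=1
CMP r4, #1  (cmp 1,1)
BGT again: not taken
STR r5, [100] → M[100]=5
halt.

112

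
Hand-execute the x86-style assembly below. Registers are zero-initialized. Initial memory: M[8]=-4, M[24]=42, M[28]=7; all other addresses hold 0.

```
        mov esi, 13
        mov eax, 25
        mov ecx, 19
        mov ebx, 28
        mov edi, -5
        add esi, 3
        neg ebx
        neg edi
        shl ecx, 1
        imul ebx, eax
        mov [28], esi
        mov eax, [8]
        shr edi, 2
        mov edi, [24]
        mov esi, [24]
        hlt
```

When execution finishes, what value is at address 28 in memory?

mov esi, 13 → esi=13
mov eax, 25 → eax=25
mov ecx, 19 → ecx=19
mov ebx, 28 → ebx=28
mov edi, -5 → edi=-5
add esi, 3 → esi=13+3=16
neg ebx → ebx=-(28)=-28
neg edi → edi=-(-5)=5
shl ecx, 1 → ecx=19<<1=38
imul ebx, eax → ebx=(-28)*25=-700
mov [28], esi → M[28]=16
mov eax, [8] → eax=M[8]=-4
shr edi, 2 → edi=5>>2=1
mov edi, [24] → edi=M[24]=42
mov esi, [24] → esi=M[24]=42
halt.

16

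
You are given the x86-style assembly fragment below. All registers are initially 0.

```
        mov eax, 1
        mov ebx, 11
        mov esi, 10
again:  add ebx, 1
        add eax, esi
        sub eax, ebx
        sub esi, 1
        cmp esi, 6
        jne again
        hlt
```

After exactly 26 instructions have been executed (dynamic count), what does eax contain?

-19

eax=1
ebx=11
esi=10
ebx=11+1=12
eax=1+10=11
eax=11-12=-1
esi=10-1=9
cmp esi, 6  (cmp 9,6)
jne again: taken
ebx=12+1=13
eax=(-1)+9=8
eax=8-13=-5
esi=9-1=8
cmp esi, 6  (cmp 8,6)
jne again: taken
ebx=13+1=14
eax=(-5)+8=3
eax=3-14=-11
esi=8-1=7
cmp esi, 6  (cmp 7,6)
jne again: taken
ebx=14+1=15
eax=(-11)+7=-4
eax=(-4)-15=-19
esi=7-1=6
cmp esi, 6  (cmp 6,6)
After step 26: eax = -19.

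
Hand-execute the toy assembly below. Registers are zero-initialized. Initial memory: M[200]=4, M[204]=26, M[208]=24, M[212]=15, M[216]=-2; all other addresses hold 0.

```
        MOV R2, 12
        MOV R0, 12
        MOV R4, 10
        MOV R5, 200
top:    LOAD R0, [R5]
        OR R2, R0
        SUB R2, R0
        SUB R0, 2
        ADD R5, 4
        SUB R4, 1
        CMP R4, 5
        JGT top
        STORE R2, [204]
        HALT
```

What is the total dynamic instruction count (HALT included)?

46

MOV R2, 12 → R2=12
MOV R0, 12 → R0=12
MOV R4, 10 → R4=10
MOV R5, 200 → R5=200
LOAD R0, [R5] → R0=M[200]=4
OR R2, R0 → R2=12|4=12
SUB R2, R0 → R2=12-4=8
SUB R0, 2 → R0=4-2=2
ADD R5, 4 → R5=200+4=204
SUB R4, 1 → R4=10-1=9
CMP R4, 5  (cmp 9,5)
JGT top: taken
LOAD R0, [R5] → R0=M[204]=26
OR R2, R0 → R2=8|26=26
SUB R2, R0 → R2=26-26=0
SUB R0, 2 → R0=26-2=24
ADD R5, 4 → R5=204+4=208
SUB R4, 1 → R4=9-1=8
CMP R4, 5  (cmp 8,5)
JGT top: taken
LOAD R0, [R5] → R0=M[208]=24
OR R2, R0 → R2=0|24=24
SUB R2, R0 → R2=24-24=0
SUB R0, 2 → R0=24-2=22
ADD R5, 4 → R5=208+4=212
SUB R4, 1 → R4=8-1=7
CMP R4, 5  (cmp 7,5)
JGT top: taken
LOAD R0, [R5] → R0=M[212]=15
OR R2, R0 → R2=0|15=15
SUB R2, R0 → R2=15-15=0
SUB R0, 2 → R0=15-2=13
ADD R5, 4 → R5=212+4=216
SUB R4, 1 → R4=7-1=6
CMP R4, 5  (cmp 6,5)
JGT top: taken
LOAD R0, [R5] → R0=M[216]=-2
OR R2, R0 → R2=0|(-2)=-2
SUB R2, R0 → R2=(-2)-(-2)=0
SUB R0, 2 → R0=(-2)-2=-4
ADD R5, 4 → R5=216+4=220
SUB R4, 1 → R4=6-1=5
CMP R4, 5  (cmp 5,5)
JGT top: not taken
STORE R2, [204] → M[204]=0
halt.
Total executed instructions: 46.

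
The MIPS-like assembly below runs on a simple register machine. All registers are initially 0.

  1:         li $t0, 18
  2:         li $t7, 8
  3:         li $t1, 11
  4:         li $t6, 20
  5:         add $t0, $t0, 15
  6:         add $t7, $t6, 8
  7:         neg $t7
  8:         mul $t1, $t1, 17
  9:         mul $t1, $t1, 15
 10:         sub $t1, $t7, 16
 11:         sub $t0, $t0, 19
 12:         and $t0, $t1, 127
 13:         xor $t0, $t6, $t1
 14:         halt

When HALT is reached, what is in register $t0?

after li $t0, 18: $t0=18
after li $t7, 8: $t7=8
after li $t1, 11: $t1=11
after li $t6, 20: $t6=20
after add $t0, $t0, 15: $t0=18+15=33
after add $t7, $t6, 8: $t7=20+8=28
after neg $t7: $t7=-(28)=-28
after mul $t1, $t1, 17: $t1=11*17=187
after mul $t1, $t1, 15: $t1=187*15=2805
after sub $t1, $t7, 16: $t1=(-28)-16=-44
after sub $t0, $t0, 19: $t0=33-19=14
after and $t0, $t1, 127: $t0=(-44)&127=84
after xor $t0, $t6, $t1: $t0=20^(-44)=-64
halt.

-64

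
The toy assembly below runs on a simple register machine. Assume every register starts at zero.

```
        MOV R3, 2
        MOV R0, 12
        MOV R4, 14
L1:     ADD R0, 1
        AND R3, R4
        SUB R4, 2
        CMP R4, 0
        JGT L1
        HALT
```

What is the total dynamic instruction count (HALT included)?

MOV R3, 2 → R3=2
MOV R0, 12 → R0=12
MOV R4, 14 → R4=14
ADD R0, 1 → R0=12+1=13
AND R3, R4 → R3=2&14=2
SUB R4, 2 → R4=14-2=12
CMP R4, 0  (cmp 12,0)
JGT L1: taken
ADD R0, 1 → R0=13+1=14
AND R3, R4 → R3=2&12=0
SUB R4, 2 → R4=12-2=10
CMP R4, 0  (cmp 10,0)
JGT L1: taken
ADD R0, 1 → R0=14+1=15
AND R3, R4 → R3=0&10=0
SUB R4, 2 → R4=10-2=8
CMP R4, 0  (cmp 8,0)
JGT L1: taken
ADD R0, 1 → R0=15+1=16
AND R3, R4 → R3=0&8=0
SUB R4, 2 → R4=8-2=6
CMP R4, 0  (cmp 6,0)
JGT L1: taken
ADD R0, 1 → R0=16+1=17
AND R3, R4 → R3=0&6=0
SUB R4, 2 → R4=6-2=4
CMP R4, 0  (cmp 4,0)
JGT L1: taken
ADD R0, 1 → R0=17+1=18
AND R3, R4 → R3=0&4=0
SUB R4, 2 → R4=4-2=2
CMP R4, 0  (cmp 2,0)
JGT L1: taken
ADD R0, 1 → R0=18+1=19
AND R3, R4 → R3=0&2=0
SUB R4, 2 → R4=2-2=0
CMP R4, 0  (cmp 0,0)
JGT L1: not taken
halt.
Total executed instructions: 39.

39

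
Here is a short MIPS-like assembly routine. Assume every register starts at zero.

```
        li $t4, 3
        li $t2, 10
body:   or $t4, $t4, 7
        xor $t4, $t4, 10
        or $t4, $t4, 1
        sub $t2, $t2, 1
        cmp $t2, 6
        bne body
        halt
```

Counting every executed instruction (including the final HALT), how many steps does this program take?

27

after li $t4, 3: $t4=3
after li $t2, 10: $t2=10
after or $t4, $t4, 7: $t4=3|7=7
after xor $t4, $t4, 10: $t4=7^10=13
after or $t4, $t4, 1: $t4=13|1=13
after sub $t2, $t2, 1: $t2=10-1=9
cmp $t2, 6  (cmp 9,6)
bne body: taken
after or $t4, $t4, 7: $t4=13|7=15
after xor $t4, $t4, 10: $t4=15^10=5
after or $t4, $t4, 1: $t4=5|1=5
after sub $t2, $t2, 1: $t2=9-1=8
cmp $t2, 6  (cmp 8,6)
bne body: taken
after or $t4, $t4, 7: $t4=5|7=7
after xor $t4, $t4, 10: $t4=7^10=13
after or $t4, $t4, 1: $t4=13|1=13
after sub $t2, $t2, 1: $t2=8-1=7
cmp $t2, 6  (cmp 7,6)
bne body: taken
after or $t4, $t4, 7: $t4=13|7=15
after xor $t4, $t4, 10: $t4=15^10=5
after or $t4, $t4, 1: $t4=5|1=5
after sub $t2, $t2, 1: $t2=7-1=6
cmp $t2, 6  (cmp 6,6)
bne body: not taken
halt.
Total executed instructions: 27.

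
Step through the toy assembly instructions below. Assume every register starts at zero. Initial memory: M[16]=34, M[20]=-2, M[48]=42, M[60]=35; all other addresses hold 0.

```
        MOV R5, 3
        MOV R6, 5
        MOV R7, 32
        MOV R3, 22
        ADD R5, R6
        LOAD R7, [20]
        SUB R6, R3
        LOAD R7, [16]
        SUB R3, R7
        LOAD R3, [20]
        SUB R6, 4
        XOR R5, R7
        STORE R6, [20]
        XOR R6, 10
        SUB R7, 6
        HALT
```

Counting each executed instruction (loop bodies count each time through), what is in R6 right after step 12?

-21

R5=3
R6=5
R7=32
R3=22
R5=3+5=8
R7=M[20]=-2
R6=5-22=-17
R7=M[16]=34
R3=22-34=-12
R3=M[20]=-2
R6=(-17)-4=-21
R5=8^34=42
After step 12: R6 = -21.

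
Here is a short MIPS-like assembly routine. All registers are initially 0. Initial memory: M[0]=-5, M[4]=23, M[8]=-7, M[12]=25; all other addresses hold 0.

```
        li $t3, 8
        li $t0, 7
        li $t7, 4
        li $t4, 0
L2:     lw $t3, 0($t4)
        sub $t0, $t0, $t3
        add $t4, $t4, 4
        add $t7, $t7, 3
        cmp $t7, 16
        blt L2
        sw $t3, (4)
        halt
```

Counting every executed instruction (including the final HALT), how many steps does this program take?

30

li $t3, 8 → $t3=8
li $t0, 7 → $t0=7
li $t7, 4 → $t7=4
li $t4, 0 → $t4=0
lw $t3, 0($t4) → $t3=M[0]=-5
sub $t0, $t0, $t3 → $t0=7-(-5)=12
add $t4, $t4, 4 → $t4=0+4=4
add $t7, $t7, 3 → $t7=4+3=7
cmp $t7, 16  (cmp 7,16)
blt L2: taken
lw $t3, 0($t4) → $t3=M[4]=23
sub $t0, $t0, $t3 → $t0=12-23=-11
add $t4, $t4, 4 → $t4=4+4=8
add $t7, $t7, 3 → $t7=7+3=10
cmp $t7, 16  (cmp 10,16)
blt L2: taken
lw $t3, 0($t4) → $t3=M[8]=-7
sub $t0, $t0, $t3 → $t0=(-11)-(-7)=-4
add $t4, $t4, 4 → $t4=8+4=12
add $t7, $t7, 3 → $t7=10+3=13
cmp $t7, 16  (cmp 13,16)
blt L2: taken
lw $t3, 0($t4) → $t3=M[12]=25
sub $t0, $t0, $t3 → $t0=(-4)-25=-29
add $t4, $t4, 4 → $t4=12+4=16
add $t7, $t7, 3 → $t7=13+3=16
cmp $t7, 16  (cmp 16,16)
blt L2: not taken
sw $t3, (4) → M[4]=25
halt.
Total executed instructions: 30.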